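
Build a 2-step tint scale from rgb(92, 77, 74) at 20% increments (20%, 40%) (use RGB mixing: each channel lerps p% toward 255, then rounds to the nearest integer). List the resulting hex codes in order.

#7D716E, #9D9492

20%: (92 + 32.6 = 124.6→125, 77 + 35.6 = 112.6→113, 74 + 36.2 = 110.2→110) → #7D716E
40%: (92 + 65.2 = 157.2→157, 77 + 71.2 = 148.2→148, 74 + 72.4 = 146.4→146) → #9D9492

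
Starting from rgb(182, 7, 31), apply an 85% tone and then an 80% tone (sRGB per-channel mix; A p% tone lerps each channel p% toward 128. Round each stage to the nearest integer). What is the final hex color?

Lerp each channel 85% toward 128:
  R: 182 − 45.9 = 136.1 → 136
  G: 7 + 0.85×(128−7) = 7 + 102.85 = 109.85 → 110
  B: 31 + 0.85×(128−31) = 31 + 82.45 = 113.45 → 113
After the tone: rgb(136, 110, 113) = #886E71.
Lerp each channel 80% toward 128:
  R: 136 + 0.8×(128−136) = 136 − 6.4 = 129.6 → 130
  G: 110 + 0.8×(128−110) = 110 + 14.4 = 124.4 → 124
  B: 113 + 0.8×(128−113) = 113 + 12 = 125 → 125
rgb(130, 124, 125) = #827C7D.

#827C7D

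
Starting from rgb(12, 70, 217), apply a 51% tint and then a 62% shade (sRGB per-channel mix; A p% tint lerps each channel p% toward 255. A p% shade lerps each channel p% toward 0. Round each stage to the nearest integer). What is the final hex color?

Per channel, c → c + 0.51(255 − c):
  R: 12 + 0.51×(255−12) = 12 + 123.93 = 135.93 → 136
  G: 70 + 0.51×(255−70) = 70 + 94.35 = 164.35 → 164
  B: 217 + 0.51×(255−217) = 217 + 19.38 = 236.38 → 236
After the tint: rgb(136, 164, 236) = #88a4ec.
Lerp each channel 62% toward 0:
  R: 136 + 0.62×(0−136) = 136 − 84.32 = 51.68 → 52
  G: 164 + 0.62×(0−164) = 164 − 101.68 = 62.32 → 62
  B: 236 + 0.62×(0−236) = 236 − 146.32 = 89.68 → 90
rgb(52, 62, 90) = #343e5a.

#343e5a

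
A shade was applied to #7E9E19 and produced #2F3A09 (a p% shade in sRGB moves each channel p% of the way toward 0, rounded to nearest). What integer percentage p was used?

#7E9E19 is rgb(126, 158, 25); #2F3A09 is rgb(47, 58, 9).
On the G channel (widest range): 58 ≈ 158 + (p/100)(0 − 158), so p ≈ 100×(58 − 158)/(0 − 158) = -10000/-158 = 63.29.
p = 63 reproduces all three channels after rounding.

63%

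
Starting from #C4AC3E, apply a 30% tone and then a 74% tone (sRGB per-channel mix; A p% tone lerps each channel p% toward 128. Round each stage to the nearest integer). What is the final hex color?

#C4AC3E is rgb(196, 172, 62).
Lerp each channel 30% toward 128:
  R: 196 − 20.4 = 175.6 → 176
  G: 172 + 0.3×(128−172) = 172 − 13.2 = 158.8 → 159
  B: 62 + 0.3×(128−62) = 62 + 19.8 = 81.8 → 82
After the tone: rgb(176, 159, 82) = #B09F52.
A 74% tone moves each channel 74% toward 128:
  R: 176 − 35.52 = 140.48 → 140
  G: 159 + 0.74×(128−159) = 159 − 22.94 = 136.06 → 136
  B: 82 + 0.74×(128−82) = 82 + 34.04 = 116.04 → 116
rgb(140, 136, 116) = #8C8874.

#8C8874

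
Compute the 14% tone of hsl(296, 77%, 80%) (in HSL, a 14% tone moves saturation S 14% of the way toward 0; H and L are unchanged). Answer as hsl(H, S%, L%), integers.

hsl(296, 66%, 80%)

S moves 14% from 77 toward 0: 77 − 10.78 = 66.22 → 66.
H and L are unchanged.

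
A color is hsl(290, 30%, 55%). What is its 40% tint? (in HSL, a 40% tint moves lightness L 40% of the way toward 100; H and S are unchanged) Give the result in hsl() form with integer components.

hsl(290, 30%, 73%)

L moves 40% from 55 toward 100: 55 + 18 = 73 → 73.
H and S are unchanged.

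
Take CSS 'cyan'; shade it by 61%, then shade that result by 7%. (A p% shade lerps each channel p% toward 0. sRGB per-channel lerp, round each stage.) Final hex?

CSS cyan is rgb(0, 255, 255).
A 61% shade moves each channel 61% toward 0:
  R: 0 + 0 = 0 → 0
  G: 255 + 0.61×(0−255) = 255 − 155.55 = 99.45 → 99
  B: 255 − 155.55 = 99.45 → 99
After the shade: rgb(0, 99, 99) = #006363.
Lerp each channel 7% toward 0:
  R: 0 + 0.07×(0−0) = 0 + 0 = 0 → 0
  G: 99 − 6.93 = 92.07 → 92
  B: 99 − 6.93 = 92.07 → 92
rgb(0, 92, 92) = #005c5c.

#005c5c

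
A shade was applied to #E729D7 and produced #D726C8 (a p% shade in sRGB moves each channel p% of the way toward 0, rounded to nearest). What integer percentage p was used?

#E729D7 is rgb(231, 41, 215); #D726C8 is rgb(215, 38, 200).
On the R channel (widest range): 215 ≈ 231 + (p/100)(0 − 231), so p ≈ 100×(215 − 231)/(0 − 231) = -1600/-231 = 6.93.
p = 7 reproduces all three channels after rounding.

7%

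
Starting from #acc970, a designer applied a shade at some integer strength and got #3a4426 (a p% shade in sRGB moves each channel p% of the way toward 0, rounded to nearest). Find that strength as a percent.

#acc970 is rgb(172, 201, 112); #3a4426 is rgb(58, 68, 38).
On the G channel (widest range): 68 ≈ 201 + (p/100)(0 − 201), so p ≈ 100×(68 − 201)/(0 − 201) = -13300/-201 = 66.17.
p = 66 reproduces all three channels after rounding.

66%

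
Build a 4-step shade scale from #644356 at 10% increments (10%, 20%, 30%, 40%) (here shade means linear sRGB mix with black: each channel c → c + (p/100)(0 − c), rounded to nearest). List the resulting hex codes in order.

#5a3c4d, #503645, #462f3c, #3c2834

#644356 is rgb(100, 67, 86).
10%: (100 − 10 = 90→90, 67 − 6.7 = 60.3→60, 86 − 8.6 = 77.4→77) → #5a3c4d
20%: (100 − 20 = 80→80, 67 − 13.4 = 53.6→54, 86 − 17.2 = 68.8→69) → #503645
30%: (100 − 30 = 70→70, 67 − 20.1 = 46.9→47, 86 − 25.8 = 60.2→60) → #462f3c
40%: (100 − 40 = 60→60, 67 − 26.8 = 40.2→40, 86 − 34.4 = 51.6→52) → #3c2834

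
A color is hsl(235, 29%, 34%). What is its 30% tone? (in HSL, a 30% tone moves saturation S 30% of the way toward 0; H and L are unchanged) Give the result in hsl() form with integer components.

S moves 30% from 29 toward 0: 29 − 8.7 = 20.3 → 20.
H and L are unchanged.

hsl(235, 20%, 34%)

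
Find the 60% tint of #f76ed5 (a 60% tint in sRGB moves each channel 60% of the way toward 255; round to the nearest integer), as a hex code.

#fcc5ee

#f76ed5 is rgb(247, 110, 213).
Lerp each channel 60% toward 255:
  R: 247 + 0.6×(255−247) = 247 + 4.8 = 251.8 → 252
  G: 110 + 0.6×(255−110) = 110 + 87 = 197 → 197
  B: 213 + 25.2 = 238.2 → 238
rgb(252, 197, 238) = #fcc5ee.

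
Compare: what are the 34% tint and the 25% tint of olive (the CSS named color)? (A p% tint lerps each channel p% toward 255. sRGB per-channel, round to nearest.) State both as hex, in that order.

CSS olive is rgb(128, 128, 0).
34% tint:
  R: 128 + 43.18 = 171.18 → 171
  G: 128 + 0.34×(255−128) = 128 + 43.18 = 171.18 → 171
  B: 0 + 0.34×(255−0) = 0 + 86.7 = 86.7 → 87
  → #ABAB57
25% tint:
  R: 128 + 0.25×(255−128) = 128 + 31.75 = 159.75 → 160
  G: 128 + 31.75 = 159.75 → 160
  B: 0 + 63.75 = 63.75 → 64
  → #A0A040

#ABAB57, #A0A040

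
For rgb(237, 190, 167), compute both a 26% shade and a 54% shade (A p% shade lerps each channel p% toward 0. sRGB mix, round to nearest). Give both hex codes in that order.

#af8d7c, #6d574d

26% shade:
  R: 237 − 61.62 = 175.38 → 175
  G: 190 + 0.26×(0−190) = 190 − 49.4 = 140.6 → 141
  B: 167 + 0.26×(0−167) = 167 − 43.42 = 123.58 → 124
  → #af8d7c
54% shade:
  R: 237 − 127.98 = 109.02 → 109
  G: 190 + 0.54×(0−190) = 190 − 102.6 = 87.4 → 87
  B: 167 + 0.54×(0−167) = 167 − 90.18 = 76.82 → 77
  → #6d574d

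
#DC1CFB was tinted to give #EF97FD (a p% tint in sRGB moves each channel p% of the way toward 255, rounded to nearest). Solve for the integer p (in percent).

54%

#DC1CFB is rgb(220, 28, 251); #EF97FD is rgb(239, 151, 253).
On the G channel (widest range): 151 ≈ 28 + (p/100)(255 − 28), so p ≈ 100×(151 − 28)/(255 − 28) = 12300/227 = 54.19.
p = 54 reproduces all three channels after rounding.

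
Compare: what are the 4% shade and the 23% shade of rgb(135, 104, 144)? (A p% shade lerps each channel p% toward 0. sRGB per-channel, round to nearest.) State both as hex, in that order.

#82648A, #68506F

4% shade:
  R: 135 + 0.04×(0−135) = 135 − 5.4 = 129.6 → 130
  G: 104 − 4.16 = 99.84 → 100
  B: 144 − 5.76 = 138.24 → 138
  → #82648A
23% shade:
  R: 135 − 31.05 = 103.95 → 104
  G: 104 + 0.23×(0−104) = 104 − 23.92 = 80.08 → 80
  B: 144 − 33.12 = 110.88 → 111
  → #68506F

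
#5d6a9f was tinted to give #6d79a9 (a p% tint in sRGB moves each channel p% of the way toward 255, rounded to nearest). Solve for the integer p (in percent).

#5d6a9f is rgb(93, 106, 159); #6d79a9 is rgb(109, 121, 169).
On the R channel (widest range): 109 ≈ 93 + (p/100)(255 − 93), so p ≈ 100×(109 − 93)/(255 − 93) = 1600/162 = 9.88.
p = 10 reproduces all three channels after rounding.

10%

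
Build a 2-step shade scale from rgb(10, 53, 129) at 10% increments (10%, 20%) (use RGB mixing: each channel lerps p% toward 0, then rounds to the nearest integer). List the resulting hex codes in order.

10%: (10 − 1 = 9→9, 53 − 5.3 = 47.7→48, 129 − 12.9 = 116.1→116) → #093074
20%: (10 − 2 = 8→8, 53 − 10.6 = 42.4→42, 129 − 25.8 = 103.2→103) → #082A67

#093074, #082A67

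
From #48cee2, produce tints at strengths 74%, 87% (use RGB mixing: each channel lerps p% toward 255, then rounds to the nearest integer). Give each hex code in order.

#cff2f7, #e7f9fb

#48cee2 is rgb(72, 206, 226).
74%: (72 + 135.42 = 207.42→207, 206 + 36.26 = 242.26→242, 226 + 21.46 = 247.46→247) → #cff2f7
87%: (72 + 159.21 = 231.21→231, 206 + 42.63 = 248.63→249, 226 + 25.23 = 251.23→251) → #e7f9fb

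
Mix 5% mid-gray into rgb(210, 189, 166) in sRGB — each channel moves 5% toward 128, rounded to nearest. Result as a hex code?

Lerp each channel 5% toward 128:
  R: 210 + 0.05×(128−210) = 210 − 4.1 = 205.9 → 206
  G: 189 − 3.05 = 185.95 → 186
  B: 166 + 0.05×(128−166) = 166 − 1.9 = 164.1 → 164
rgb(206, 186, 164) = #CEBAA4.

#CEBAA4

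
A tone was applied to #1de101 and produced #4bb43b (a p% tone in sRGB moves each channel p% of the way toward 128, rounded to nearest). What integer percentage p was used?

#1de101 is rgb(29, 225, 1); #4bb43b is rgb(75, 180, 59).
On the B channel (widest range): 59 ≈ 1 + (p/100)(128 − 1), so p ≈ 100×(59 − 1)/(128 − 1) = 5800/127 = 45.67.
p = 46 reproduces all three channels after rounding.

46%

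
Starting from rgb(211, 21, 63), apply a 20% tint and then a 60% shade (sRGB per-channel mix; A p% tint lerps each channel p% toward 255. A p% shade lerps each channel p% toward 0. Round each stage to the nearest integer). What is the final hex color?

#581B28

A 20% tint moves each channel 20% toward 255:
  R: 211 + 0.2×(255−211) = 211 + 8.8 = 219.8 → 220
  G: 21 + 46.8 = 67.8 → 68
  B: 63 + 0.2×(255−63) = 63 + 38.4 = 101.4 → 101
After the tint: rgb(220, 68, 101) = #DC4465.
A 60% shade moves each channel 60% toward 0:
  R: 220 + 0.6×(0−220) = 220 − 132 = 88 → 88
  G: 68 − 40.8 = 27.2 → 27
  B: 101 − 60.6 = 40.4 → 40
rgb(88, 27, 40) = #581B28.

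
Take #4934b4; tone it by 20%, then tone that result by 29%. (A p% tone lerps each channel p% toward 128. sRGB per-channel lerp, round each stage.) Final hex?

#61559e

#4934b4 is rgb(73, 52, 180).
A 20% tone moves each channel 20% toward 128:
  R: 73 + 0.2×(128−73) = 73 + 11 = 84 → 84
  G: 52 + 0.2×(128−52) = 52 + 15.2 = 67.2 → 67
  B: 180 + 0.2×(128−180) = 180 − 10.4 = 169.6 → 170
After the tone: rgb(84, 67, 170) = #5443aa.
A 29% tone moves each channel 29% toward 128:
  R: 84 + 12.76 = 96.76 → 97
  G: 67 + 0.29×(128−67) = 67 + 17.69 = 84.69 → 85
  B: 170 − 12.18 = 157.82 → 158
rgb(97, 85, 158) = #61559e.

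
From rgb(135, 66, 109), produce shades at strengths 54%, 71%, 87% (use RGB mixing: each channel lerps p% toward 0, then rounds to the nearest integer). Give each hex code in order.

54%: (135 − 72.9 = 62.1→62, 66 − 35.64 = 30.36→30, 109 − 58.86 = 50.14→50) → #3E1E32
71%: (135 − 95.85 = 39.15→39, 66 − 46.86 = 19.14→19, 109 − 77.39 = 31.61→32) → #271320
87%: (135 − 117.45 = 17.55→18, 66 − 57.42 = 8.58→9, 109 − 94.83 = 14.17→14) → #12090E

#3E1E32, #271320, #12090E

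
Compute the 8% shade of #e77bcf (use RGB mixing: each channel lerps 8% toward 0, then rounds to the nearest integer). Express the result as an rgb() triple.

rgb(213, 113, 190)

#e77bcf is rgb(231, 123, 207).
Per channel, c → c + 0.08(0 − c):
  R: 231 + 0.08×(0−231) = 231 − 18.48 = 212.52 → 213
  G: 123 − 9.84 = 113.16 → 113
  B: 207 + 0.08×(0−207) = 207 − 16.56 = 190.44 → 190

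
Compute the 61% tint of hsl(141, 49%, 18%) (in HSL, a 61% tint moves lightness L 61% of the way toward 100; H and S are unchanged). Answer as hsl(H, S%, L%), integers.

hsl(141, 49%, 68%)

L moves 61% from 18 toward 100: 18 + 50.02 = 68.02 → 68.
H and S are unchanged.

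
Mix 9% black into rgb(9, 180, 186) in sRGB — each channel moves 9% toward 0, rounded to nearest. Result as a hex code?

A 9% shade moves each channel 9% toward 0:
  R: 9 − 0.81 = 8.19 → 8
  G: 180 + 0.09×(0−180) = 180 − 16.2 = 163.8 → 164
  B: 186 − 16.74 = 169.26 → 169
rgb(8, 164, 169) = #08A4A9.

#08A4A9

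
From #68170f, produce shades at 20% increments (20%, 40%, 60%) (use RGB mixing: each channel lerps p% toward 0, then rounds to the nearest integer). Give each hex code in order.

#53120c, #3e0e09, #2a0906

#68170f is rgb(104, 23, 15).
20%: (104 − 20.8 = 83.2→83, 23 − 4.6 = 18.4→18, 15 − 3 = 12→12) → #53120c
40%: (104 − 41.6 = 62.4→62, 23 − 9.2 = 13.8→14, 15 − 6 = 9→9) → #3e0e09
60%: (104 − 62.4 = 41.6→42, 23 − 13.8 = 9.2→9, 15 − 9 = 6→6) → #2a0906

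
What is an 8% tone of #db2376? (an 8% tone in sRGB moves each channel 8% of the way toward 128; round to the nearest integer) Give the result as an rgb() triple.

#db2376 is rgb(219, 35, 118).
An 8% tone moves each channel 8% toward 128:
  R: 219 + 0.08×(128−219) = 219 − 7.28 = 211.72 → 212
  G: 35 + 7.44 = 42.44 → 42
  B: 118 + 0.08×(128−118) = 118 + 0.8 = 118.8 → 119

rgb(212, 42, 119)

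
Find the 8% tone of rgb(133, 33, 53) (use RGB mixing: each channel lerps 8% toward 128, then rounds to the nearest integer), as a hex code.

Lerp each channel 8% toward 128:
  R: 133 + 0.08×(128−133) = 133 − 0.4 = 132.6 → 133
  G: 33 + 0.08×(128−33) = 33 + 7.6 = 40.6 → 41
  B: 53 + 0.08×(128−53) = 53 + 6 = 59 → 59
rgb(133, 41, 59) = #85293B.

#85293B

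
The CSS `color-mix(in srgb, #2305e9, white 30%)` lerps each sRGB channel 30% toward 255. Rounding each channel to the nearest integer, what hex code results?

#2305e9 is rgb(35, 5, 233).
Lerp each channel 30% toward 255:
  R: 35 + 0.3×(255−35) = 35 + 66 = 101 → 101
  G: 5 + 75 = 80 → 80
  B: 233 + 0.3×(255−233) = 233 + 6.6 = 239.6 → 240
rgb(101, 80, 240) = #6550f0.

#6550f0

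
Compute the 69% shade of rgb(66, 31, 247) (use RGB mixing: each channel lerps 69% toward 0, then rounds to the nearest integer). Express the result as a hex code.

A 69% shade moves each channel 69% toward 0:
  R: 66 − 45.54 = 20.46 → 20
  G: 31 − 21.39 = 9.61 → 10
  B: 247 + 0.69×(0−247) = 247 − 170.43 = 76.57 → 77
rgb(20, 10, 77) = #140a4d.

#140a4d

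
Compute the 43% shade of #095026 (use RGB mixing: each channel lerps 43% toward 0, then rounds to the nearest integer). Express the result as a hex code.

#052E16

#095026 is rgb(9, 80, 38).
Lerp each channel 43% toward 0:
  R: 9 − 3.87 = 5.13 → 5
  G: 80 + 0.43×(0−80) = 80 − 34.4 = 45.6 → 46
  B: 38 − 16.34 = 21.66 → 22
rgb(5, 46, 22) = #052E16.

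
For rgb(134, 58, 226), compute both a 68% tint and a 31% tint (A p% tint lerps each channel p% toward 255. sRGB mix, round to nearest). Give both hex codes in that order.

#D8C0F6, #AC77EB

68% tint:
  R: 134 + 0.68×(255−134) = 134 + 82.28 = 216.28 → 216
  G: 58 + 0.68×(255−58) = 58 + 133.96 = 191.96 → 192
  B: 226 + 0.68×(255−226) = 226 + 19.72 = 245.72 → 246
  → #D8C0F6
31% tint:
  R: 134 + 37.51 = 171.51 → 172
  G: 58 + 0.31×(255−58) = 58 + 61.07 = 119.07 → 119
  B: 226 + 8.99 = 234.99 → 235
  → #AC77EB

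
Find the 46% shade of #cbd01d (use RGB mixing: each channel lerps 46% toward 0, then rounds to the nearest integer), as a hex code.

#6e7010

#cbd01d is rgb(203, 208, 29).
Per channel, c → c + 0.46(0 − c):
  R: 203 + 0.46×(0−203) = 203 − 93.38 = 109.62 → 110
  G: 208 − 95.68 = 112.32 → 112
  B: 29 + 0.46×(0−29) = 29 − 13.34 = 15.66 → 16
rgb(110, 112, 16) = #6e7010.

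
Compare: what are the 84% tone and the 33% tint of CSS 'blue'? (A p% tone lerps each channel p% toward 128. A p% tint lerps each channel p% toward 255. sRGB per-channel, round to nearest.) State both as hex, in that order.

CSS blue is rgb(0, 0, 255).
84% tone:
  R: 0 + 0.84×(128−0) = 0 + 107.52 = 107.52 → 108
  G: 0 + 0.84×(128−0) = 0 + 107.52 = 107.52 → 108
  B: 255 + 0.84×(128−255) = 255 − 106.68 = 148.32 → 148
  → #6c6c94
33% tint:
  R: 0 + 0.33×(255−0) = 0 + 84.15 = 84.15 → 84
  G: 0 + 84.15 = 84.15 → 84
  B: 255 + 0.33×(255−255) = 255 + 0 = 255 → 255
  → #5454ff

#6c6c94, #5454ff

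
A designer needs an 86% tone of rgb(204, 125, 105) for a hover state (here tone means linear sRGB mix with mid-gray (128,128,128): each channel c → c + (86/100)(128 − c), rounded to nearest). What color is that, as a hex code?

#8b807d

Lerp each channel 86% toward 128:
  R: 204 + 0.86×(128−204) = 204 − 65.36 = 138.64 → 139
  G: 125 + 0.86×(128−125) = 125 + 2.58 = 127.58 → 128
  B: 105 + 0.86×(128−105) = 105 + 19.78 = 124.78 → 125
rgb(139, 128, 125) = #8b807d.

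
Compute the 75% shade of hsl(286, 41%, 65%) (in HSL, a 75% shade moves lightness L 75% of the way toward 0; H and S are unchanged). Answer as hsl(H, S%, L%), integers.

L moves 75% from 65 toward 0: 65 − 48.75 = 16.25 → 16.
H and S are unchanged.

hsl(286, 41%, 16%)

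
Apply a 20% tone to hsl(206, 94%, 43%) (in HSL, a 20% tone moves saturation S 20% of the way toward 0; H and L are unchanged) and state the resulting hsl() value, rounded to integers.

hsl(206, 75%, 43%)

S moves 20% from 94 toward 0: 94 − 18.8 = 75.2 → 75.
H and L are unchanged.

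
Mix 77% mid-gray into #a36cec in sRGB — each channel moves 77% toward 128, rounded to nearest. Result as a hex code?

#887b99

#a36cec is rgb(163, 108, 236).
A 77% tone moves each channel 77% toward 128:
  R: 163 − 26.95 = 136.05 → 136
  G: 108 + 0.77×(128−108) = 108 + 15.4 = 123.4 → 123
  B: 236 + 0.77×(128−236) = 236 − 83.16 = 152.84 → 153
rgb(136, 123, 153) = #887b99.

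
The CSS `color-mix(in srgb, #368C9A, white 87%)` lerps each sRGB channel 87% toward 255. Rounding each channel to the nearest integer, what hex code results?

#368C9A is rgb(54, 140, 154).
An 87% tint moves each channel 87% toward 255:
  R: 54 + 174.87 = 228.87 → 229
  G: 140 + 100.05 = 240.05 → 240
  B: 154 + 87.87 = 241.87 → 242
rgb(229, 240, 242) = #E5F0F2.

#E5F0F2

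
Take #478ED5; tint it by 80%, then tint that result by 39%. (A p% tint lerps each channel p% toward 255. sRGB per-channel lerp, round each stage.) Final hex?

#478ED5 is rgb(71, 142, 213).
Per channel, c → c + 0.8(255 − c):
  R: 71 + 0.8×(255−71) = 71 + 147.2 = 218.2 → 218
  G: 142 + 0.8×(255−142) = 142 + 90.4 = 232.4 → 232
  B: 213 + 33.6 = 246.6 → 247
After the tint: rgb(218, 232, 247) = #DAE8F7.
Lerp each channel 39% toward 255:
  R: 218 + 0.39×(255−218) = 218 + 14.43 = 232.43 → 232
  G: 232 + 0.39×(255−232) = 232 + 8.97 = 240.97 → 241
  B: 247 + 0.39×(255−247) = 247 + 3.12 = 250.12 → 250
rgb(232, 241, 250) = #E8F1FA.

#E8F1FA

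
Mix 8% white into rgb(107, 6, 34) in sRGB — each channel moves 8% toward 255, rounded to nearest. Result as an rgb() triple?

Lerp each channel 8% toward 255:
  R: 107 + 0.08×(255−107) = 107 + 11.84 = 118.84 → 119
  G: 6 + 0.08×(255−6) = 6 + 19.92 = 25.92 → 26
  B: 34 + 0.08×(255−34) = 34 + 17.68 = 51.68 → 52

rgb(119, 26, 52)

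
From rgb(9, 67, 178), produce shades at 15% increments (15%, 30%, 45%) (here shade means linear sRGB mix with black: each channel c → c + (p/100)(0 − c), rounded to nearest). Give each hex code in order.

#083997, #062F7D, #052562

15%: (9 − 1.35 = 7.65→8, 67 − 10.05 = 56.95→57, 178 − 26.7 = 151.3→151) → #083997
30%: (9 − 2.7 = 6.3→6, 67 − 20.1 = 46.9→47, 178 − 53.4 = 124.6→125) → #062F7D
45%: (9 − 4.05 = 4.95→5, 67 − 30.15 = 36.85→37, 178 − 80.1 = 97.9→98) → #052562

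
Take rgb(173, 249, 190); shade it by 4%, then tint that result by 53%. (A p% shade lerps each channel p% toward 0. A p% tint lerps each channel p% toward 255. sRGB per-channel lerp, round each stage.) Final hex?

Per channel, c → c + 0.04(0 − c):
  R: 173 + 0.04×(0−173) = 173 − 6.92 = 166.08 → 166
  G: 249 − 9.96 = 239.04 → 239
  B: 190 + 0.04×(0−190) = 190 − 7.6 = 182.4 → 182
After the shade: rgb(166, 239, 182) = #A6EFB6.
Per channel, c → c + 0.53(255 − c):
  R: 166 + 0.53×(255−166) = 166 + 47.17 = 213.17 → 213
  G: 239 + 0.53×(255−239) = 239 + 8.48 = 247.48 → 247
  B: 182 + 0.53×(255−182) = 182 + 38.69 = 220.69 → 221
rgb(213, 247, 221) = #D5F7DD.

#D5F7DD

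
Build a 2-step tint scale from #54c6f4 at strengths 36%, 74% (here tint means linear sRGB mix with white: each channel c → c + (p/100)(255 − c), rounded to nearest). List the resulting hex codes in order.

#92dbf8, #d3f0fc

#54c6f4 is rgb(84, 198, 244).
36%: (84 + 61.56 = 145.56→146, 198 + 20.52 = 218.52→219, 244 + 3.96 = 247.96→248) → #92dbf8
74%: (84 + 126.54 = 210.54→211, 198 + 42.18 = 240.18→240, 244 + 8.14 = 252.14→252) → #d3f0fc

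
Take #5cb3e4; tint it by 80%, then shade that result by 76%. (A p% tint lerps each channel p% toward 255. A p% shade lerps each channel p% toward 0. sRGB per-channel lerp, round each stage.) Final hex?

#5cb3e4 is rgb(92, 179, 228).
An 80% tint moves each channel 80% toward 255:
  R: 92 + 0.8×(255−92) = 92 + 130.4 = 222.4 → 222
  G: 179 + 60.8 = 239.8 → 240
  B: 228 + 21.6 = 249.6 → 250
After the tint: rgb(222, 240, 250) = #def0fa.
Lerp each channel 76% toward 0:
  R: 222 + 0.76×(0−222) = 222 − 168.72 = 53.28 → 53
  G: 240 + 0.76×(0−240) = 240 − 182.4 = 57.6 → 58
  B: 250 + 0.76×(0−250) = 250 − 190 = 60 → 60
rgb(53, 58, 60) = #353a3c.

#353a3c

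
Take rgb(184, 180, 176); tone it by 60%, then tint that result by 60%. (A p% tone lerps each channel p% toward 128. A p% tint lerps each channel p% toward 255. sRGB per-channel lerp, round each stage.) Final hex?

Per channel, c → c + 0.6(128 − c):
  R: 184 + 0.6×(128−184) = 184 − 33.6 = 150.4 → 150
  G: 180 − 31.2 = 148.8 → 149
  B: 176 + 0.6×(128−176) = 176 − 28.8 = 147.2 → 147
After the tone: rgb(150, 149, 147) = #969593.
Lerp each channel 60% toward 255:
  R: 150 + 0.6×(255−150) = 150 + 63 = 213 → 213
  G: 149 + 0.6×(255−149) = 149 + 63.6 = 212.6 → 213
  B: 147 + 64.8 = 211.8 → 212
rgb(213, 213, 212) = #D5D5D4.

#D5D5D4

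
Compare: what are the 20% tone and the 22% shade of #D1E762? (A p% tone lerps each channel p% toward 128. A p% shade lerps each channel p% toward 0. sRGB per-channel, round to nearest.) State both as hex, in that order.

#C1D268, #A3B44C

#D1E762 is rgb(209, 231, 98).
20% tone:
  R: 209 + 0.2×(128−209) = 209 − 16.2 = 192.8 → 193
  G: 231 + 0.2×(128−231) = 231 − 20.6 = 210.4 → 210
  B: 98 + 6 = 104 → 104
  → #C1D268
22% shade:
  R: 209 + 0.22×(0−209) = 209 − 45.98 = 163.02 → 163
  G: 231 + 0.22×(0−231) = 231 − 50.82 = 180.18 → 180
  B: 98 − 21.56 = 76.44 → 76
  → #A3B44C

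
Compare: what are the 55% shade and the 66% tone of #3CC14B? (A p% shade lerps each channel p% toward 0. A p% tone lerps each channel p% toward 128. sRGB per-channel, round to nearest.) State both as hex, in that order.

#1B5722, #69966E

#3CC14B is rgb(60, 193, 75).
55% shade:
  R: 60 + 0.55×(0−60) = 60 − 33 = 27 → 27
  G: 193 − 106.15 = 86.85 → 87
  B: 75 − 41.25 = 33.75 → 34
  → #1B5722
66% tone:
  R: 60 + 0.66×(128−60) = 60 + 44.88 = 104.88 → 105
  G: 193 + 0.66×(128−193) = 193 − 42.9 = 150.1 → 150
  B: 75 + 0.66×(128−75) = 75 + 34.98 = 109.98 → 110
  → #69966E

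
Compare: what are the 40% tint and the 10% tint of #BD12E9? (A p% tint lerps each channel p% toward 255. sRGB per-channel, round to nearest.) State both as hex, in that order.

#BD12E9 is rgb(189, 18, 233).
40% tint:
  R: 189 + 0.4×(255−189) = 189 + 26.4 = 215.4 → 215
  G: 18 + 94.8 = 112.8 → 113
  B: 233 + 0.4×(255−233) = 233 + 8.8 = 241.8 → 242
  → #D771F2
10% tint:
  R: 189 + 0.1×(255−189) = 189 + 6.6 = 195.6 → 196
  G: 18 + 0.1×(255−18) = 18 + 23.7 = 41.7 → 42
  B: 233 + 2.2 = 235.2 → 235
  → #C42AEB

#D771F2, #C42AEB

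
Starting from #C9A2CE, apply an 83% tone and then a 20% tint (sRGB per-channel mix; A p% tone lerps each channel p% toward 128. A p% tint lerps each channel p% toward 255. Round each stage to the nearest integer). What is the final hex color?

#C9A2CE is rgb(201, 162, 206).
Lerp each channel 83% toward 128:
  R: 201 + 0.83×(128−201) = 201 − 60.59 = 140.41 → 140
  G: 162 + 0.83×(128−162) = 162 − 28.22 = 133.78 → 134
  B: 206 − 64.74 = 141.26 → 141
After the tone: rgb(140, 134, 141) = #8C868D.
A 20% tint moves each channel 20% toward 255:
  R: 140 + 23 = 163 → 163
  G: 134 + 24.2 = 158.2 → 158
  B: 141 + 0.2×(255−141) = 141 + 22.8 = 163.8 → 164
rgb(163, 158, 164) = #A39EA4.

#A39EA4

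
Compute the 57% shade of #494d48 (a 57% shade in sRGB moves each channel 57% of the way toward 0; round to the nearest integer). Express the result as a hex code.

#494d48 is rgb(73, 77, 72).
A 57% shade moves each channel 57% toward 0:
  R: 73 + 0.57×(0−73) = 73 − 41.61 = 31.39 → 31
  G: 77 − 43.89 = 33.11 → 33
  B: 72 + 0.57×(0−72) = 72 − 41.04 = 30.96 → 31
rgb(31, 33, 31) = #1f211f.

#1f211f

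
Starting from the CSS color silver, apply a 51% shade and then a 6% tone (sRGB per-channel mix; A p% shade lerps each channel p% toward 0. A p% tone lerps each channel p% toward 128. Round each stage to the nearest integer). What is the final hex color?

CSS silver is rgb(192, 192, 192).
Lerp each channel 51% toward 0:
  R: 192 + 0.51×(0−192) = 192 − 97.92 = 94.08 → 94
  G: 192 + 0.51×(0−192) = 192 − 97.92 = 94.08 → 94
  B: 192 − 97.92 = 94.08 → 94
After the shade: rgb(94, 94, 94) = #5E5E5E.
Per channel, c → c + 0.06(128 − c):
  R: 94 + 0.06×(128−94) = 94 + 2.04 = 96.04 → 96
  G: 94 + 2.04 = 96.04 → 96
  B: 94 + 0.06×(128−94) = 94 + 2.04 = 96.04 → 96
rgb(96, 96, 96) = #606060.

#606060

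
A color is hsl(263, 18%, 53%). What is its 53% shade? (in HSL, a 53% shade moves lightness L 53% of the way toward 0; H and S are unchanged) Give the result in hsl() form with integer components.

hsl(263, 18%, 25%)

L moves 53% from 53 toward 0: 53 − 28.09 = 24.91 → 25.
H and S are unchanged.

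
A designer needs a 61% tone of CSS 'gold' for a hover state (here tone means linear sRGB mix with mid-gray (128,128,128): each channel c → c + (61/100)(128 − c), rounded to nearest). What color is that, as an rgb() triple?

CSS gold is rgb(255, 215, 0).
A 61% tone moves each channel 61% toward 128:
  R: 255 + 0.61×(128−255) = 255 − 77.47 = 177.53 → 178
  G: 215 + 0.61×(128−215) = 215 − 53.07 = 161.93 → 162
  B: 0 + 0.61×(128−0) = 0 + 78.08 = 78.08 → 78

rgb(178, 162, 78)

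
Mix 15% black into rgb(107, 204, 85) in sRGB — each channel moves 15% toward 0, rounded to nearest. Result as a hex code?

#5BAD48

A 15% shade moves each channel 15% toward 0:
  R: 107 + 0.15×(0−107) = 107 − 16.05 = 90.95 → 91
  G: 204 − 30.6 = 173.4 → 173
  B: 85 + 0.15×(0−85) = 85 − 12.75 = 72.25 → 72
rgb(91, 173, 72) = #5BAD48.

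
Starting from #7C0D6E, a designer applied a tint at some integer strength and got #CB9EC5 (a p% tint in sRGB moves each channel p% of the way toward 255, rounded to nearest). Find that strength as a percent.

#7C0D6E is rgb(124, 13, 110); #CB9EC5 is rgb(203, 158, 197).
On the G channel (widest range): 158 ≈ 13 + (p/100)(255 − 13), so p ≈ 100×(158 − 13)/(255 − 13) = 14500/242 = 59.92.
p = 60 reproduces all three channels after rounding.

60%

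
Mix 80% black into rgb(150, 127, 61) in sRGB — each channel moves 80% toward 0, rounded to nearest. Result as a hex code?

Per channel, c → c + 0.8(0 − c):
  R: 150 − 120 = 30 → 30
  G: 127 − 101.6 = 25.4 → 25
  B: 61 + 0.8×(0−61) = 61 − 48.8 = 12.2 → 12
rgb(30, 25, 12) = #1e190c.

#1e190c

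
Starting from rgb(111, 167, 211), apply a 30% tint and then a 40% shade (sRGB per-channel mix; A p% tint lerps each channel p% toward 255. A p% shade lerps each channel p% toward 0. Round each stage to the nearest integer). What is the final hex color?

Lerp each channel 30% toward 255:
  R: 111 + 0.3×(255−111) = 111 + 43.2 = 154.2 → 154
  G: 167 + 0.3×(255−167) = 167 + 26.4 = 193.4 → 193
  B: 211 + 0.3×(255−211) = 211 + 13.2 = 224.2 → 224
After the tint: rgb(154, 193, 224) = #9ac1e0.
Lerp each channel 40% toward 0:
  R: 154 − 61.6 = 92.4 → 92
  G: 193 + 0.4×(0−193) = 193 − 77.2 = 115.8 → 116
  B: 224 + 0.4×(0−224) = 224 − 89.6 = 134.4 → 134
rgb(92, 116, 134) = #5c7486.

#5c7486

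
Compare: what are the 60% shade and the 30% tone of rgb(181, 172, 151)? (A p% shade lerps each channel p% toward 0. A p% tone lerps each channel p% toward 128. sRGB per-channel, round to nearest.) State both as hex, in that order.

60% shade:
  R: 181 + 0.6×(0−181) = 181 − 108.6 = 72.4 → 72
  G: 172 − 103.2 = 68.8 → 69
  B: 151 + 0.6×(0−151) = 151 − 90.6 = 60.4 → 60
  → #48453C
30% tone:
  R: 181 − 15.9 = 165.1 → 165
  G: 172 + 0.3×(128−172) = 172 − 13.2 = 158.8 → 159
  B: 151 − 6.9 = 144.1 → 144
  → #A59F90

#48453C, #A59F90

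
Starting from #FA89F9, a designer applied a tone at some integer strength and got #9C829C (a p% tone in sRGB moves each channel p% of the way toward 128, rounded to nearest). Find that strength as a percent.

#FA89F9 is rgb(250, 137, 249); #9C829C is rgb(156, 130, 156).
On the R channel (widest range): 156 ≈ 250 + (p/100)(128 − 250), so p ≈ 100×(156 − 250)/(128 − 250) = -9400/-122 = 77.05.
p = 77 reproduces all three channels after rounding.

77%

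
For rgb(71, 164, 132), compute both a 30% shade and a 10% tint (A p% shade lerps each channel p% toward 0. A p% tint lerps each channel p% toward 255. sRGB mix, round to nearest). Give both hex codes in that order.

#32735C, #59AD90

30% shade:
  R: 71 − 21.3 = 49.7 → 50
  G: 164 − 49.2 = 114.8 → 115
  B: 132 + 0.3×(0−132) = 132 − 39.6 = 92.4 → 92
  → #32735C
10% tint:
  R: 71 + 0.1×(255−71) = 71 + 18.4 = 89.4 → 89
  G: 164 + 0.1×(255−164) = 164 + 9.1 = 173.1 → 173
  B: 132 + 0.1×(255−132) = 132 + 12.3 = 144.3 → 144
  → #59AD90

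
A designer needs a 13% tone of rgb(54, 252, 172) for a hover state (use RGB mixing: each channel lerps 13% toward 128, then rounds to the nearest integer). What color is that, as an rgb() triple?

Per channel, c → c + 0.13(128 − c):
  R: 54 + 9.62 = 63.62 → 64
  G: 252 + 0.13×(128−252) = 252 − 16.12 = 235.88 → 236
  B: 172 + 0.13×(128−172) = 172 − 5.72 = 166.28 → 166

rgb(64, 236, 166)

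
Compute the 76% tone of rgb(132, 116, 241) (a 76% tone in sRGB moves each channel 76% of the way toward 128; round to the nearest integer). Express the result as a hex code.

#817d9b

Per channel, c → c + 0.76(128 − c):
  R: 132 + 0.76×(128−132) = 132 − 3.04 = 128.96 → 129
  G: 116 + 0.76×(128−116) = 116 + 9.12 = 125.12 → 125
  B: 241 − 85.88 = 155.12 → 155
rgb(129, 125, 155) = #817d9b.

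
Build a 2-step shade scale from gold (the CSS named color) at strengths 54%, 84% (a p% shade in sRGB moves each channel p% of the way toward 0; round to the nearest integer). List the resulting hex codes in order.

#756300, #292200

CSS gold is rgb(255, 215, 0).
54%: (255 − 137.7 = 117.3→117, 215 − 116.1 = 98.9→99, 0→0) → #756300
84%: (255 − 214.2 = 40.8→41, 215 − 180.6 = 34.4→34, 0→0) → #292200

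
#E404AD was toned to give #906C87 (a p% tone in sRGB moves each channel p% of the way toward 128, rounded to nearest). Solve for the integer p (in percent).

#E404AD is rgb(228, 4, 173); #906C87 is rgb(144, 108, 135).
On the G channel (widest range): 108 ≈ 4 + (p/100)(128 − 4), so p ≈ 100×(108 − 4)/(128 − 4) = 10400/124 = 83.87.
p = 84 reproduces all three channels after rounding.

84%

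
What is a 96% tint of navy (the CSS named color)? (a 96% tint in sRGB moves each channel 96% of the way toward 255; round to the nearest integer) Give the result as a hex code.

#F5F5FA

CSS navy is rgb(0, 0, 128).
Per channel, c → c + 0.96(255 − c):
  R: 0 + 0.96×(255−0) = 0 + 244.8 = 244.8 → 245
  G: 0 + 0.96×(255−0) = 0 + 244.8 = 244.8 → 245
  B: 128 + 121.92 = 249.92 → 250
rgb(245, 245, 250) = #F5F5FA.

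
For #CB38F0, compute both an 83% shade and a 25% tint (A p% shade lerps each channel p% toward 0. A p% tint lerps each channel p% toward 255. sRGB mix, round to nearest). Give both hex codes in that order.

#230A29, #D86AF4

#CB38F0 is rgb(203, 56, 240).
83% shade:
  R: 203 − 168.49 = 34.51 → 35
  G: 56 − 46.48 = 9.52 → 10
  B: 240 + 0.83×(0−240) = 240 − 199.2 = 40.8 → 41
  → #230A29
25% tint:
  R: 203 + 0.25×(255−203) = 203 + 13 = 216 → 216
  G: 56 + 0.25×(255−56) = 56 + 49.75 = 105.75 → 106
  B: 240 + 3.75 = 243.75 → 244
  → #D86AF4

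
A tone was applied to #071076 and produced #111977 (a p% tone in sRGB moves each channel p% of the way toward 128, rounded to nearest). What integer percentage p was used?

#071076 is rgb(7, 16, 118); #111977 is rgb(17, 25, 119).
On the R channel (widest range): 17 ≈ 7 + (p/100)(128 − 7), so p ≈ 100×(17 − 7)/(128 − 7) = 1000/121 = 8.26.
p = 8 reproduces all three channels after rounding.

8%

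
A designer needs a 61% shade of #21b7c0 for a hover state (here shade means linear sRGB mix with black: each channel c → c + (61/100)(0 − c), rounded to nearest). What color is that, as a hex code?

#0d474b

#21b7c0 is rgb(33, 183, 192).
Per channel, c → c + 0.61(0 − c):
  R: 33 − 20.13 = 12.87 → 13
  G: 183 + 0.61×(0−183) = 183 − 111.63 = 71.37 → 71
  B: 192 + 0.61×(0−192) = 192 − 117.12 = 74.88 → 75
rgb(13, 71, 75) = #0d474b.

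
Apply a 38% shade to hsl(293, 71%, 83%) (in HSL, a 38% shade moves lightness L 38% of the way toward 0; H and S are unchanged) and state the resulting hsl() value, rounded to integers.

L moves 38% from 83 toward 0: 83 − 31.54 = 51.46 → 51.
H and S are unchanged.

hsl(293, 71%, 51%)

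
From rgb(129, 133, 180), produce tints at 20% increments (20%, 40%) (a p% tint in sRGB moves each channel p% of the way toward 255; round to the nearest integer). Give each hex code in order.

#9a9dc3, #b3b6d2

20%: (129 + 25.2 = 154.2→154, 133 + 24.4 = 157.4→157, 180 + 15 = 195→195) → #9a9dc3
40%: (129 + 50.4 = 179.4→179, 133 + 48.8 = 181.8→182, 180 + 30 = 210→210) → #b3b6d2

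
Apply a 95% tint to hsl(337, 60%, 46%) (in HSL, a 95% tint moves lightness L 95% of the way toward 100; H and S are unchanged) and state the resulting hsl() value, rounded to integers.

hsl(337, 60%, 97%)

L moves 95% from 46 toward 100: 46 + 51.3 = 97.3 → 97.
H and S are unchanged.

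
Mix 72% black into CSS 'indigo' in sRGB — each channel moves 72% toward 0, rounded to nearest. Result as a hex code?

CSS indigo is rgb(75, 0, 130).
Per channel, c → c + 0.72(0 − c):
  R: 75 + 0.72×(0−75) = 75 − 54 = 21 → 21
  G: 0 + 0 = 0 → 0
  B: 130 − 93.6 = 36.4 → 36
rgb(21, 0, 36) = #150024.

#150024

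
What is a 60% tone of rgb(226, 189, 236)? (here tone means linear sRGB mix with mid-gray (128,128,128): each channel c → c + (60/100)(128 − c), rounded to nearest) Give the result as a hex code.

Lerp each channel 60% toward 128:
  R: 226 − 58.8 = 167.2 → 167
  G: 189 + 0.6×(128−189) = 189 − 36.6 = 152.4 → 152
  B: 236 − 64.8 = 171.2 → 171
rgb(167, 152, 171) = #A798AB.

#A798AB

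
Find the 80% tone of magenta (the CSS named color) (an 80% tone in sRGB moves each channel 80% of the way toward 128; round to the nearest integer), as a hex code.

CSS magenta is rgb(255, 0, 255).
An 80% tone moves each channel 80% toward 128:
  R: 255 + 0.8×(128−255) = 255 − 101.6 = 153.4 → 153
  G: 0 + 102.4 = 102.4 → 102
  B: 255 + 0.8×(128−255) = 255 − 101.6 = 153.4 → 153
rgb(153, 102, 153) = #996699.

#996699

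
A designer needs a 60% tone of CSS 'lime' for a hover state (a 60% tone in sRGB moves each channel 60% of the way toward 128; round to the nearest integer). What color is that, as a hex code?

CSS lime is rgb(0, 255, 0).
Lerp each channel 60% toward 128:
  R: 0 + 0.6×(128−0) = 0 + 76.8 = 76.8 → 77
  G: 255 + 0.6×(128−255) = 255 − 76.2 = 178.8 → 179
  B: 0 + 76.8 = 76.8 → 77
rgb(77, 179, 77) = #4db34d.

#4db34d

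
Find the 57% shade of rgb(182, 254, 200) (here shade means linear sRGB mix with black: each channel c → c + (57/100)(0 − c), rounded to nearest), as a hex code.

Lerp each channel 57% toward 0:
  R: 182 − 103.74 = 78.26 → 78
  G: 254 + 0.57×(0−254) = 254 − 144.78 = 109.22 → 109
  B: 200 + 0.57×(0−200) = 200 − 114 = 86 → 86
rgb(78, 109, 86) = #4E6D56.

#4E6D56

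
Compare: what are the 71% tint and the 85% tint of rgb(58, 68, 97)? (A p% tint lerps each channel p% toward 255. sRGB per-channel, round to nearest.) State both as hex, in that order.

71% tint:
  R: 58 + 0.71×(255−58) = 58 + 139.87 = 197.87 → 198
  G: 68 + 132.77 = 200.77 → 201
  B: 97 + 112.18 = 209.18 → 209
  → #c6c9d1
85% tint:
  R: 58 + 0.85×(255−58) = 58 + 167.45 = 225.45 → 225
  G: 68 + 0.85×(255−68) = 68 + 158.95 = 226.95 → 227
  B: 97 + 134.3 = 231.3 → 231
  → #e1e3e7

#c6c9d1, #e1e3e7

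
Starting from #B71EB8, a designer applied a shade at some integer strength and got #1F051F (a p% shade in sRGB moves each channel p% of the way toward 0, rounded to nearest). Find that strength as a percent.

83%

#B71EB8 is rgb(183, 30, 184); #1F051F is rgb(31, 5, 31).
On the B channel (widest range): 31 ≈ 184 + (p/100)(0 − 184), so p ≈ 100×(31 − 184)/(0 − 184) = -15300/-184 = 83.15.
p = 83 reproduces all three channels after rounding.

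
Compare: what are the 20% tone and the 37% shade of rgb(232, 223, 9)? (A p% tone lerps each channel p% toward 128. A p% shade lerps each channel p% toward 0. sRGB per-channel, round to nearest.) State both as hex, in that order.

20% tone:
  R: 232 − 20.8 = 211.2 → 211
  G: 223 + 0.2×(128−223) = 223 − 19 = 204 → 204
  B: 9 + 0.2×(128−9) = 9 + 23.8 = 32.8 → 33
  → #D3CC21
37% shade:
  R: 232 + 0.37×(0−232) = 232 − 85.84 = 146.16 → 146
  G: 223 − 82.51 = 140.49 → 140
  B: 9 + 0.37×(0−9) = 9 − 3.33 = 5.67 → 6
  → #928C06

#D3CC21, #928C06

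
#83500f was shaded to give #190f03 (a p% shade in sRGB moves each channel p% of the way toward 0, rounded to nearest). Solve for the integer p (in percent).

81%

#83500f is rgb(131, 80, 15); #190f03 is rgb(25, 15, 3).
On the R channel (widest range): 25 ≈ 131 + (p/100)(0 − 131), so p ≈ 100×(25 − 131)/(0 − 131) = -10600/-131 = 80.92.
p = 81 reproduces all three channels after rounding.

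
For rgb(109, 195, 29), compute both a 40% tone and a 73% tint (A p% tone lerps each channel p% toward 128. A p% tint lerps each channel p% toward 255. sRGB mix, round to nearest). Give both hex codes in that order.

#75a845, #d8efc2

40% tone:
  R: 109 + 0.4×(128−109) = 109 + 7.6 = 116.6 → 117
  G: 195 + 0.4×(128−195) = 195 − 26.8 = 168.2 → 168
  B: 29 + 0.4×(128−29) = 29 + 39.6 = 68.6 → 69
  → #75a845
73% tint:
  R: 109 + 0.73×(255−109) = 109 + 106.58 = 215.58 → 216
  G: 195 + 43.8 = 238.8 → 239
  B: 29 + 0.73×(255−29) = 29 + 164.98 = 193.98 → 194
  → #d8efc2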